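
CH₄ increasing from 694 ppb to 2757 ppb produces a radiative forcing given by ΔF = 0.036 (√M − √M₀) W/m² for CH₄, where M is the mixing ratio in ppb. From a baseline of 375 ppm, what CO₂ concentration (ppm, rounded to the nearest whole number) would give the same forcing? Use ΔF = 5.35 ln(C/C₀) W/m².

C ≈ 447 ppm

CH₄ forcing: 0.036 × (√2757 − √694) = 0.036 × (52.5071 − 26.3439) = 0.036 × 26.1632 = 0.94188 W/m².
Set 5.35 ln(C/375) = 0.94188: ln(C/375) = 0.94188/5.35 = 0.17605, so C = 375 × e^0.17605 = 375 × 1.19250 = 447.19 ppm.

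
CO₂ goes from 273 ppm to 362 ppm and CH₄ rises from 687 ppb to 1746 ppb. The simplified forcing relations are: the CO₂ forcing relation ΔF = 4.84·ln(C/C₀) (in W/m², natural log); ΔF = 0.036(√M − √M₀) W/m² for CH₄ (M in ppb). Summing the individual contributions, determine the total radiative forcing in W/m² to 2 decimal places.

ΔF = 1.93 W/m²

CO₂: 4.84 × ln(362/273) = 4.84 × ln(1.32601) = 4.84 × 0.28217 = 1.3657 W/m².
CH₄: 0.036 × (√1746 − √687) = 0.036 × (41.7852 − 26.2107) = 0.036 × 15.5745 = 0.5607 W/m².
Total ΔF = 1.3657 + 0.5607 = 1.9264 W/m².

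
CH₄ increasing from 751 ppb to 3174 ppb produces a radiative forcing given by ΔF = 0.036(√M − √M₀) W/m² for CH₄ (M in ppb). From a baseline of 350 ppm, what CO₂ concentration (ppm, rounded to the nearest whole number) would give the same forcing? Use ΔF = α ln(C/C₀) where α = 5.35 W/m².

CH₄ forcing: 0.036 × (√3174 − √751) = 0.036 × (56.3383 − 27.4044) = 0.036 × 28.9339 = 1.04162 W/m².
Set 5.35 ln(C/350) = 1.04162: ln(C/350) = 1.04162/5.35 = 0.19470, so C = 350 × e^0.19470 = 350 × 1.21495 = 425.23 ppm.

C ≈ 425 ppm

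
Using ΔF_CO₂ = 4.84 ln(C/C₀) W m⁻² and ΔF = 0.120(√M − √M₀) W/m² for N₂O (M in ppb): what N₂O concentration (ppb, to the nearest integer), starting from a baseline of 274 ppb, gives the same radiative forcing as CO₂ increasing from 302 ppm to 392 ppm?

CO₂ forcing: 4.84 × ln(392/302) = 4.84 × 0.260835 = 1.26244 W/m².
Set 0.120(√M − √274) = 1.26244: √M = 1.26244/0.120 + √274 = 10.5203 + 16.5529 = 27.0732.
M = (27.0732)² = 732.96 ppb.

M ≈ 733 ppb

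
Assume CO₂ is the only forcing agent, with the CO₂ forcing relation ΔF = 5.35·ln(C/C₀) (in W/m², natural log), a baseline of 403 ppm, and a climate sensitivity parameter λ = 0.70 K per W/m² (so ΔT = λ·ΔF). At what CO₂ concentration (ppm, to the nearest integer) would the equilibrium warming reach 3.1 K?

Required forcing: ΔF = ΔT/λ = 3.1/0.70 = 4.4286 W/m².
Then ln(C/403) = ΔF/5.35 = 4.4286/5.35 = 0.82778.
So C = 403 × e^0.82778 = 403 × 2.28823 = 922.16 ppm.

C ≈ 922 ppm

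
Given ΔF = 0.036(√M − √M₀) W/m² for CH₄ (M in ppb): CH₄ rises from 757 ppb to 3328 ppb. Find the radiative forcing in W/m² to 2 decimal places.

ΔF = 1.09 W/m²

CH₄: 0.036 × (√3328 − √757) = 0.036 × (57.6888 − 27.5136) = 0.036 × 30.1752 = 1.0863 W/m².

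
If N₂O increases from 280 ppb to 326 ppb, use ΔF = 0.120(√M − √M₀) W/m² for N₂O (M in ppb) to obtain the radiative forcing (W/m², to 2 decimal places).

N₂O: 0.120 × (√326 − √280) = 0.120 × (18.0555 − 16.7332) = 0.120 × 1.3223 = 0.1587 W/m².

ΔF = 0.16 W/m²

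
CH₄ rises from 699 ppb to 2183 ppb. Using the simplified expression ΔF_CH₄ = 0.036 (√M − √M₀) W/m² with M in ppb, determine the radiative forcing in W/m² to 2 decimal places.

ΔF = 0.73 W/m²

CH₄: 0.036 × (√2183 − √699) = 0.036 × (46.7226 − 26.4386) = 0.036 × 20.2840 = 0.7302 W/m².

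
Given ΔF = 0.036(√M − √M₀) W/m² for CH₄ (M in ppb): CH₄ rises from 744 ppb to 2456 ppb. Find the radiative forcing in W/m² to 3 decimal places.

CH₄: 0.036 × (√2456 − √744) = 0.036 × (49.5580 − 27.2764) = 0.036 × 22.2816 = 0.8021 W/m².

ΔF = 0.802 W/m²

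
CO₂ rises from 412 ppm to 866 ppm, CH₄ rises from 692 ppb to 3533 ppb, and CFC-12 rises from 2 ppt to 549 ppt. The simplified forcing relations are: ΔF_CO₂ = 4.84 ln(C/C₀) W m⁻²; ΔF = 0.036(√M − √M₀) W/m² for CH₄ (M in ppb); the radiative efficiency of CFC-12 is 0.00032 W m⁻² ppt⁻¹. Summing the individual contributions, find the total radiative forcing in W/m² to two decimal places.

ΔF = 4.96 W/m²

CO₂: 4.84 × ln(866/412) = 4.84 × ln(2.10194) = 4.84 × 0.74286 = 3.5954 W/m².
CH₄: 0.036 × (√3533 − √692) = 0.036 × (59.4390 − 26.3059) = 0.036 × 33.1331 = 1.1928 W/m².
CFC-12: ΔF = 0.00032 × (549 − 2) = 0.00032 × 547 = 0.1750 W/m².
Total ΔF = 3.5954 + 1.1928 + 0.1750 = 4.9632 W/m².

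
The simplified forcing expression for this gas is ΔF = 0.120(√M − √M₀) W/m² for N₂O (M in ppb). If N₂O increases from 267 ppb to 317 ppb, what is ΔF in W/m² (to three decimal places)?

N₂O: 0.120 × (√317 − √267) = 0.120 × (17.8045 − 16.3401) = 0.120 × 1.4644 = 0.1757 W/m².

ΔF = 0.176 W/m²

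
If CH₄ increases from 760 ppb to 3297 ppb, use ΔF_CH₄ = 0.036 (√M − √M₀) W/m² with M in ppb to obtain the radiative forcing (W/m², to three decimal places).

ΔF = 1.075 W/m²

CH₄: 0.036 × (√3297 − √760) = 0.036 × (57.4195 − 27.5681) = 0.036 × 29.8514 = 1.0747 W/m².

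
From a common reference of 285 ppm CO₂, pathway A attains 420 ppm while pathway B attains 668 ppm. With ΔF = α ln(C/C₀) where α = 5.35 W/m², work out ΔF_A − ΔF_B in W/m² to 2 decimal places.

ΔF_A = 5.35 ln(420/285) = 5.35 × 0.38777 = 2.0746 W/m².
ΔF_B = 5.35 ln(668/285) = 5.35 × 0.85180 = 4.5571 W/m².
Difference: 2.0746 − 4.5571 = -2.4825 W/m².

ΔF_A − ΔF_B = -2.48 W/m²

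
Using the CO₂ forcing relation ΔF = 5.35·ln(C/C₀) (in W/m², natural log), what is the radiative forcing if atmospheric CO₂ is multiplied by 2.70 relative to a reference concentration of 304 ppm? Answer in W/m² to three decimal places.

ΔF = 5.314 W/m²

ΔF = 5.35 × ln(2.70) = 5.35 × 0.99325 = 5.3139 W/m².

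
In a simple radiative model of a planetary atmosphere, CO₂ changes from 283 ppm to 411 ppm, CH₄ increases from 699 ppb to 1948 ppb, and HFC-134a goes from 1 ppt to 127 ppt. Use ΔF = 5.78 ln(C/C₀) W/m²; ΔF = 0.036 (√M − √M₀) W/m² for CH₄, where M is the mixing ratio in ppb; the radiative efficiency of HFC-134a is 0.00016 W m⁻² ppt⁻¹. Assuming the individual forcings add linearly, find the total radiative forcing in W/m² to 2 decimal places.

CO₂: 5.78 × ln(411/283) = 5.78 × ln(1.45230) = 5.78 × 0.37315 = 2.1568 W/m².
CH₄: 0.036 × (√1948 − √699) = 0.036 × (44.1362 − 26.4386) = 0.036 × 17.6976 = 0.6371 W/m².
HFC-134a: ΔF = 0.00016 × (127 − 1) = 0.00016 × 126 = 0.0202 W/m².
Total ΔF = 2.1568 + 0.6371 + 0.0202 = 2.8141 W/m².

ΔF = 2.81 W/m²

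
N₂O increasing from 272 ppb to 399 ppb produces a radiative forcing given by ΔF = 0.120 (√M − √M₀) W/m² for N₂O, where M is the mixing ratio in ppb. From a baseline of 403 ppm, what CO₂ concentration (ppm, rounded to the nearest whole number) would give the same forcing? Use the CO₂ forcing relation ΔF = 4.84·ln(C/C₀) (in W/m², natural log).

C ≈ 439 ppm

N₂O forcing: 0.120 × (√399 − √272) = 0.120 × (19.9750 − 16.4924) = 0.120 × 3.4826 = 0.41791 W/m².
Set 4.84 ln(C/403) = 0.41791: ln(C/403) = 0.41791/4.84 = 0.08635, so C = 403 × e^0.08635 = 403 × 1.09019 = 439.35 ppm.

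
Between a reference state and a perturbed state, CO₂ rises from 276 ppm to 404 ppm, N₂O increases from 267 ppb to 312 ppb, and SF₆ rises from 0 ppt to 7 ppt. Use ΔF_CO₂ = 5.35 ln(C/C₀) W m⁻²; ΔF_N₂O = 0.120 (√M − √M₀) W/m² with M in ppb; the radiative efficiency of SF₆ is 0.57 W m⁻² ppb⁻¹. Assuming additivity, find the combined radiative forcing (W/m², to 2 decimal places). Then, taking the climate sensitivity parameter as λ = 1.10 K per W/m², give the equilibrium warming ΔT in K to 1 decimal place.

CO₂: 5.35 × ln(404/276) = 5.35 × ln(1.46377) = 5.35 × 0.38102 = 2.0385 W/m².
N₂O: 0.120 × (√312 − √267) = 0.120 × (17.6635 − 16.3401) = 0.120 × 1.3234 = 0.1588 W/m².
SF₆: Δ = 7 − 0 = 7 ppt = 0.007 ppb; ΔF = 0.57 × 0.007 = 0.0040 W/m².
Total ΔF = 2.0385 + 0.1588 + 0.0040 = 2.2013 W/m².
ΔT = λ ΔF = 1.10 × 2.20 = 2.4200 K.

ΔF = 2.20 W/m²; ΔT = 2.4 K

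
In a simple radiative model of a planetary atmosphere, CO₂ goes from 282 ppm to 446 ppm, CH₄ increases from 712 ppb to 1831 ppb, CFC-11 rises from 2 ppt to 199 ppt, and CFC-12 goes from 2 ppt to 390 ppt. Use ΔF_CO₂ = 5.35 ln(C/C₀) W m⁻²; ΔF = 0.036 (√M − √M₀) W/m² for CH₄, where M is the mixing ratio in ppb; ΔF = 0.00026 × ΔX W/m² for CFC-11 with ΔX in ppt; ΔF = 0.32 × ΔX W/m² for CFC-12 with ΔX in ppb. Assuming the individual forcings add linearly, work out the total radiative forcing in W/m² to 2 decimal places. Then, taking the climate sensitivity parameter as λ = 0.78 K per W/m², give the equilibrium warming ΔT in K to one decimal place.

CO₂: 5.35 × ln(446/282) = 5.35 × ln(1.58156) = 5.35 × 0.45841 = 2.4525 W/m².
CH₄: 0.036 × (√1831 − √712) = 0.036 × (42.7902 − 26.6833) = 0.036 × 16.1069 = 0.5798 W/m².
CFC-11: ΔF = 0.00026 × (199 − 2) = 0.00026 × 197 = 0.0512 W/m².
CFC-12: Δ = 390 − 2 = 388 ppt = 0.388 ppb; ΔF = 0.32 × 0.388 = 0.1242 W/m².
Total ΔF = 2.4525 + 0.5798 + 0.0512 + 0.1242 = 3.2077 W/m².
ΔT = λ ΔF = 0.78 × 3.21 = 2.5038 K.

ΔF = 3.21 W/m²; ΔT = 2.5 K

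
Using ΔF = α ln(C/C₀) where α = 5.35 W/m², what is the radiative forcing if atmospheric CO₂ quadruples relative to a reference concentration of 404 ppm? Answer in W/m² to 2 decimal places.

ΔF = 7.42 W/m²

Because the forcing depends only on the ratio C/C₀, the initial concentration does not enter.
ΔF = 5.35 × ln(4) = 5.35 × 1.38629 = 7.4167 W/m².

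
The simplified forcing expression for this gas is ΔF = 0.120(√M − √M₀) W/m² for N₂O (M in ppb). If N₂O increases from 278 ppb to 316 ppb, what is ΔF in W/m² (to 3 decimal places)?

ΔF = 0.132 W/m²

N₂O: 0.120 × (√316 − √278) = 0.120 × (17.7764 − 16.6733) = 0.120 × 1.1031 = 0.1324 W/m².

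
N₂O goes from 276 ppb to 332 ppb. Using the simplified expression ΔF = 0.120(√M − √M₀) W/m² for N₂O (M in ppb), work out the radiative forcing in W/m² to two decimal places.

N₂O: 0.120 × (√332 − √276) = 0.120 × (18.2209 − 16.6132) = 0.120 × 1.6077 = 0.1929 W/m².

ΔF = 0.19 W/m²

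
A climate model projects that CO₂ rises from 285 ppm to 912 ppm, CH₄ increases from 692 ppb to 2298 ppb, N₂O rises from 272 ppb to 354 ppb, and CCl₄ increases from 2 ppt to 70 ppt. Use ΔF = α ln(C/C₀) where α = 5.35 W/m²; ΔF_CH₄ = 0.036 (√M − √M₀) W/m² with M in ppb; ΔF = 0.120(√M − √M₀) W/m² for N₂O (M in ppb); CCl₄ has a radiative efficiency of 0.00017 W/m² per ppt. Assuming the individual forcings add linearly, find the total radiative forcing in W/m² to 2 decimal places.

ΔF = 7.29 W/m²

CO₂: 5.35 × ln(912/285) = 5.35 × ln(3.20000) = 5.35 × 1.16315 = 6.2229 W/m².
CH₄: 0.036 × (√2298 − √692) = 0.036 × (47.9375 − 26.3059) = 0.036 × 21.6316 = 0.7787 W/m².
N₂O: 0.120 × (√354 − √272) = 0.120 × (18.8149 − 16.4924) = 0.120 × 2.3225 = 0.2787 W/m².
CCl₄: ΔF = 0.00017 × (70 − 2) = 0.00017 × 68 = 0.0116 W/m².
Total ΔF = 6.2229 + 0.7787 + 0.2787 + 0.0116 = 7.2919 W/m².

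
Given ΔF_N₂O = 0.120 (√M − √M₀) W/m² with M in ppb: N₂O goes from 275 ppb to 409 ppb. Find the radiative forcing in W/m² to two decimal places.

ΔF = 0.44 W/m²

N₂O: 0.120 × (√409 − √275) = 0.120 × (20.2237 − 16.5831) = 0.120 × 3.6406 = 0.4369 W/m².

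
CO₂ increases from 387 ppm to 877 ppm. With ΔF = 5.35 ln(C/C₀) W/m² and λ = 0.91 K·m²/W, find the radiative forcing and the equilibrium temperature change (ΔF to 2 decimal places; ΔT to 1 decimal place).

ΔF = 4.38 W/m²; ΔT = 4.0 K

CO₂: 5.35 × ln(877/387) = 5.35 × ln(2.26615) = 5.35 × 0.81808 = 4.3767 W/m².
ΔT = λ ΔF = 0.91 × 4.38 = 3.9858 K.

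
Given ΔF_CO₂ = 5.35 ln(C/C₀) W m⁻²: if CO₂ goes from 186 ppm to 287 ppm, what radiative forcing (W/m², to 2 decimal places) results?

CO₂ absorption bands are partially saturated, so forcing scales with the logarithm of the concentration ratio.
CO₂: 5.35 × ln(287/186) = 5.35 × ln(1.54301) = 5.35 × 0.43374 = 2.3205 W/m².

ΔF = 2.32 W/m²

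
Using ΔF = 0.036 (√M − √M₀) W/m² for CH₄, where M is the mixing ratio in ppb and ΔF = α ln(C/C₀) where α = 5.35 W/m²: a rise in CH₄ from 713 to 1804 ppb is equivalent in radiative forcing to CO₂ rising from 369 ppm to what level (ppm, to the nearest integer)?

C ≈ 410 ppm

CH₄ forcing: 0.036 × (√1804 − √713) = 0.036 × (42.4735 − 26.7021) = 0.036 × 15.7714 = 0.56777 W/m².
Set 5.35 ln(C/369) = 0.56777: ln(C/369) = 0.56777/5.35 = 0.10613, so C = 369 × e^0.10613 = 369 × 1.11197 = 410.32 ppm.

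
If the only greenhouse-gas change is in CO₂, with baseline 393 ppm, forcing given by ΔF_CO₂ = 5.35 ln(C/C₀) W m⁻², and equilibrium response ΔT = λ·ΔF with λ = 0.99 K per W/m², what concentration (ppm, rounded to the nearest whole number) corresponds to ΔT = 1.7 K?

Required forcing: ΔF = ΔT/λ = 1.7/0.99 = 1.7172 W/m².
Then ln(C/393) = ΔF/5.35 = 1.7172/5.35 = 0.32097.
So C = 393 × e^0.32097 = 393 × 1.37846 = 541.73 ppm.

C ≈ 542 ppm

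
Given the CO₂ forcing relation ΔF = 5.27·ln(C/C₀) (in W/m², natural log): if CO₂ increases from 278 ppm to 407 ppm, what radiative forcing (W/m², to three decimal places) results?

ΔF = 2.009 W/m²

CO₂: 5.27 × ln(407/278) = 5.27 × ln(1.46403) = 5.27 × 0.38119 = 2.0089 W/m².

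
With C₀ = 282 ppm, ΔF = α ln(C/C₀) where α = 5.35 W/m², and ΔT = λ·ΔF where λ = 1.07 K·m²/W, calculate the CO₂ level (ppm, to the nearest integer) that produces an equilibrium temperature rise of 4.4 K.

Required forcing: ΔF = ΔT/λ = 4.4/1.07 = 4.1121 W/m².
Then ln(C/282) = ΔF/5.35 = 4.1121/5.35 = 0.76862.
So C = 282 × e^0.76862 = 282 × 2.15679 = 608.21 ppm.

C ≈ 608 ppm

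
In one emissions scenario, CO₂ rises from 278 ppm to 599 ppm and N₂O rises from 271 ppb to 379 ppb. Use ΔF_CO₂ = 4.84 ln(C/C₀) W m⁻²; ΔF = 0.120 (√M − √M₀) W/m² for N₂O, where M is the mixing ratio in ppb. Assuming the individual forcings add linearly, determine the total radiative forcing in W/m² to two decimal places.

CO₂: 4.84 × ln(599/278) = 4.84 × ln(2.15468) = 4.84 × 0.76764 = 3.7154 W/m².
N₂O: 0.120 × (√379 − √271) = 0.120 × (19.4679 − 16.4621) = 0.120 × 3.0058 = 0.3607 W/m².
Total ΔF = 3.7154 + 0.3607 = 4.0761 W/m².

ΔF = 4.08 W/m²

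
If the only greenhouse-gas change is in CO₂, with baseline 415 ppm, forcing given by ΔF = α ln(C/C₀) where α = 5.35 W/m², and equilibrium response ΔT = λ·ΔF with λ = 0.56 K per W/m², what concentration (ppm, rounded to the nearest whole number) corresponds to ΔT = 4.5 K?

Required forcing: ΔF = ΔT/λ = 4.5/0.56 = 8.0357 W/m².
Then ln(C/415) = ΔF/5.35 = 8.0357/5.35 = 1.50200.
So C = 415 × e^1.50200 = 415 × 4.49066 = 1863.62 ppm.

C ≈ 1864 ppm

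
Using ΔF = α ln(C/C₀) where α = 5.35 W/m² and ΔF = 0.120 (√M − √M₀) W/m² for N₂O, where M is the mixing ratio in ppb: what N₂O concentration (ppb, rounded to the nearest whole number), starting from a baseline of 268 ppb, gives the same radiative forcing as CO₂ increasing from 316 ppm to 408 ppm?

CO₂ forcing: 5.35 × ln(408/316) = 5.35 × 0.255525 = 1.36706 W/m².
Set 0.120(√M − √268) = 1.36706: √M = 1.36706/0.120 + √268 = 11.3922 + 16.3707 = 27.7629.
M = (27.7629)² = 770.78 ppb.

M ≈ 771 ppb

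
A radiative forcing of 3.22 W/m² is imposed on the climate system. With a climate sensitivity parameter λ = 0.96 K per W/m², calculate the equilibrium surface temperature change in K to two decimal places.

ΔT = λ ΔF = 0.96 × 3.22 = 3.0912 K.

ΔT = 3.09 K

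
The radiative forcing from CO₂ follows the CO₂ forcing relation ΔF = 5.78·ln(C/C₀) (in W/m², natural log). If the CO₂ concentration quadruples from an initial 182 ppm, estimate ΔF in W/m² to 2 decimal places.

ΔF = 8.01 W/m²

ΔF = 5.78 × ln(4) = 5.78 × 1.38629 = 8.0128 W/m².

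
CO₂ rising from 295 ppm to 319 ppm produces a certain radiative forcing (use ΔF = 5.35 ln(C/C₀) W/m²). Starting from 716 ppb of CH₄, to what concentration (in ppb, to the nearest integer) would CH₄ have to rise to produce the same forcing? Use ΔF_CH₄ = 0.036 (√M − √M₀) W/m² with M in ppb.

M ≈ 1473 ppb

CO₂ forcing: 5.35 × ln(319/295) = 5.35 × 0.078216 = 0.41846 W/m².
Set 0.036(√M − √716) = 0.41846: √M = 0.41846/0.036 + √716 = 11.6239 + 26.7582 = 38.3821.
M = (38.3821)² = 1473.19 ppb.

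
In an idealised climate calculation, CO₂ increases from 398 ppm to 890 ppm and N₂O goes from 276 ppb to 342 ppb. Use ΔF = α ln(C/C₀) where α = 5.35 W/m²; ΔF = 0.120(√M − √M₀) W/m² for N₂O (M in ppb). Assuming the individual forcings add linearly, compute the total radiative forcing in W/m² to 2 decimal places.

CO₂: 5.35 × ln(890/398) = 5.35 × ln(2.23618) = 5.35 × 0.80477 = 4.3055 W/m².
N₂O: 0.120 × (√342 − √276) = 0.120 × (18.4932 − 16.6132) = 0.120 × 1.8800 = 0.2256 W/m².
Total ΔF = 4.3055 + 0.2256 = 4.5311 W/m².

ΔF = 4.53 W/m²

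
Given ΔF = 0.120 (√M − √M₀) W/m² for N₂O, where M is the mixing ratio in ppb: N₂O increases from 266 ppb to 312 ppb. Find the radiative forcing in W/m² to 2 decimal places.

N₂O: 0.120 × (√312 − √266) = 0.120 × (17.6635 − 16.3095) = 0.120 × 1.3540 = 0.1625 W/m².

ΔF = 0.16 W/m²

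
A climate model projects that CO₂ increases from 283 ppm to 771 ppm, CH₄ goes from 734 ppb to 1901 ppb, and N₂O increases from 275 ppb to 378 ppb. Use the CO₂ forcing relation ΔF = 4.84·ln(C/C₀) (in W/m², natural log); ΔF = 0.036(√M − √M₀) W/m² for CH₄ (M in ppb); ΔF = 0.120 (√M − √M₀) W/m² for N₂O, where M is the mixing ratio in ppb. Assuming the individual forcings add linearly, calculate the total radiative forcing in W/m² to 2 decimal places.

ΔF = 5.79 W/m²

CO₂: 4.84 × ln(771/283) = 4.84 × ln(2.72438) = 4.84 × 1.00224 = 4.8508 W/m².
CH₄: 0.036 × (√1901 − √734) = 0.036 × (43.6005 − 27.0924) = 0.036 × 16.5081 = 0.5943 W/m².
N₂O: 0.120 × (√378 − √275) = 0.120 × (19.4422 − 16.5831) = 0.120 × 2.8591 = 0.3431 W/m².
Total ΔF = 4.8508 + 0.5943 + 0.3431 = 5.7882 W/m².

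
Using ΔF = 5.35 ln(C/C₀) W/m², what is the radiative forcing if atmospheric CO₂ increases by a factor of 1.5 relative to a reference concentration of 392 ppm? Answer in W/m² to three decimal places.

ΔF = 2.169 W/m²

ΔF = 5.35 × ln(1.5) = 5.35 × 0.40547 = 2.1693 W/m².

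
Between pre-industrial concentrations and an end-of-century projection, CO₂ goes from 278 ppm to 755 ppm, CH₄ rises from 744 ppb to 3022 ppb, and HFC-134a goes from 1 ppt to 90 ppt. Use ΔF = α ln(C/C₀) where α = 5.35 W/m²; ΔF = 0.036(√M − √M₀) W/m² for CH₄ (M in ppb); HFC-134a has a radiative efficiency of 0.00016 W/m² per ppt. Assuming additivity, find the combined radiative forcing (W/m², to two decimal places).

ΔF = 6.36 W/m²

CO₂: 5.35 × ln(755/278) = 5.35 × ln(2.71583) = 5.35 × 0.99910 = 5.3452 W/m².
CH₄: 0.036 × (√3022 − √744) = 0.036 × (54.9727 − 27.2764) = 0.036 × 27.6963 = 0.9971 W/m².
HFC-134a: ΔF = 0.00016 × (90 − 1) = 0.00016 × 89 = 0.0142 W/m².
Total ΔF = 5.3452 + 0.9971 + 0.0142 = 6.3565 W/m².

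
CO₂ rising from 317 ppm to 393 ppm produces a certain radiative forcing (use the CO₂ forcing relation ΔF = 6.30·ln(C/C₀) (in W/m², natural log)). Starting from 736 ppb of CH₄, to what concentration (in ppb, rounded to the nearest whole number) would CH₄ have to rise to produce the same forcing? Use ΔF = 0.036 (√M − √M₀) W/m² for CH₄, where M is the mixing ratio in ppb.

M ≈ 4191 ppb

CO₂ forcing: 6.30 × ln(393/317) = 6.30 × 0.214908 = 1.35392 W/m².
Set 0.036(√M − √736) = 1.35392: √M = 1.35392/0.036 + √736 = 37.6089 + 27.1293 = 64.7382.
M = (64.7382)² = 4191.03 ppb.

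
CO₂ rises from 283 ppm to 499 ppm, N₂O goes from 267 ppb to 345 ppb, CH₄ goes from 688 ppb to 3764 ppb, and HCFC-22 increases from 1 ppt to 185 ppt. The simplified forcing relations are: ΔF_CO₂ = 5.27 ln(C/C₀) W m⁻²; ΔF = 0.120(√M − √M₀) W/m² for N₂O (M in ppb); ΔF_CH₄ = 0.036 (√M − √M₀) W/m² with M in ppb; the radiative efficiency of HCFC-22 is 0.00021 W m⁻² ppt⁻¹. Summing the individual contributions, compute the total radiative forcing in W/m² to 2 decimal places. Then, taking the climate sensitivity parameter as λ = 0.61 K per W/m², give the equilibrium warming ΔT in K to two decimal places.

ΔF = 4.56 W/m²; ΔT = 2.78 K

CO₂: 5.27 × ln(499/283) = 5.27 × ln(1.76325) = 5.27 × 0.56716 = 2.9889 W/m².
N₂O: 0.120 × (√345 − √267) = 0.120 × (18.5742 − 16.3401) = 0.120 × 2.2341 = 0.2681 W/m².
CH₄: 0.036 × (√3764 − √688) = 0.036 × (61.3514 − 26.2298) = 0.036 × 35.1216 = 1.2644 W/m².
HCFC-22: ΔF = 0.00021 × (185 − 1) = 0.00021 × 184 = 0.0386 W/m².
Total ΔF = 2.9889 + 0.2681 + 1.2644 + 0.0386 = 4.5600 W/m².
ΔT = λ ΔF = 0.61 × 4.56 = 2.7816 K.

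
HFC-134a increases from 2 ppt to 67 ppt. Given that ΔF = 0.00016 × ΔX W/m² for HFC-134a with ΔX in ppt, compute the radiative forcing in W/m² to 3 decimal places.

HFC-134a: ΔF = 0.00016 × (67 − 2) = 0.00016 × 65 = 0.0104 W/m².

ΔF = 0.010 W/m²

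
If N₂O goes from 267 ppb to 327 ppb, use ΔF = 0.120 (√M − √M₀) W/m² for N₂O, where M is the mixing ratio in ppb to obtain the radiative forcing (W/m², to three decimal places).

N₂O: 0.120 × (√327 − √267) = 0.120 × (18.0831 − 16.3401) = 0.120 × 1.7430 = 0.2092 W/m².

ΔF = 0.209 W/m²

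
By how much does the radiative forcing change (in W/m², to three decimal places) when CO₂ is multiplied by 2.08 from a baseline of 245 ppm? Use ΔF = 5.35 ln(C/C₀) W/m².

ΔF = 3.918 W/m²

Because the forcing depends only on the ratio C/C₀, the initial concentration does not enter.
ΔF = 5.35 × ln(2.08) = 5.35 × 0.73237 = 3.9182 W/m².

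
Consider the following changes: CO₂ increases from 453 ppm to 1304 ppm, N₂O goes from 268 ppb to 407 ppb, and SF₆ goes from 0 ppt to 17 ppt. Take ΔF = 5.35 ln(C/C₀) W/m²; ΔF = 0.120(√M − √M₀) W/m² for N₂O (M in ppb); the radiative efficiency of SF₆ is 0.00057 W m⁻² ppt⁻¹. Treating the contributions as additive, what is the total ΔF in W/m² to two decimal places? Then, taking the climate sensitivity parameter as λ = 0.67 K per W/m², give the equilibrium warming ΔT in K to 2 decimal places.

ΔF = 6.12 W/m²; ΔT = 4.10 K

CO₂: 5.35 × ln(1304/453) = 5.35 × ln(2.87859) = 5.35 × 1.05730 = 5.6566 W/m².
N₂O: 0.120 × (√407 − √268) = 0.120 × (20.1742 − 16.3707) = 0.120 × 3.8035 = 0.4564 W/m².
SF₆: ΔF = 0.00057 × (17 − 0) = 0.00057 × 17 = 0.0097 W/m².
Total ΔF = 5.6566 + 0.4564 + 0.0097 = 6.1227 W/m².
ΔT = λ ΔF = 0.67 × 6.12 = 4.1004 K.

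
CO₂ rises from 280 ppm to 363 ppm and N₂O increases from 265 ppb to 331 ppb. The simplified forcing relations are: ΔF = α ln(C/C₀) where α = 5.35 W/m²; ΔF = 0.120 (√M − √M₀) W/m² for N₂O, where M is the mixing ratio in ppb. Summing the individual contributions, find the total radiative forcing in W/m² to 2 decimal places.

ΔF = 1.62 W/m²

CO₂: 5.35 × ln(363/280) = 5.35 × ln(1.29643) = 5.35 × 0.25961 = 1.3889 W/m².
N₂O: 0.120 × (√331 − √265) = 0.120 × (18.1934 − 16.2788) = 0.120 × 1.9146 = 0.2298 W/m².
Total ΔF = 1.3889 + 0.2298 = 1.6187 W/m².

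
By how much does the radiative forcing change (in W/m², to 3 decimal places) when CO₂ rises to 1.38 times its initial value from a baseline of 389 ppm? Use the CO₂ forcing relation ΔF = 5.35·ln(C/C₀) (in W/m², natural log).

ΔF = 1.723 W/m²

ΔF = 5.35 × ln(1.38) = 5.35 × 0.32208 = 1.7231 W/m².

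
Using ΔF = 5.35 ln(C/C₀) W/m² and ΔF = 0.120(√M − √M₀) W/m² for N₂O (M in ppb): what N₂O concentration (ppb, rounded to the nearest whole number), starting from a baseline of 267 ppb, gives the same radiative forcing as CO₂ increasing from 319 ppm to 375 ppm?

M ≈ 555 ppb

CO₂ forcing: 5.35 × ln(375/319) = 5.35 × 0.161735 = 0.86528 W/m².
Set 0.120(√M − √267) = 0.86528: √M = 0.86528/0.120 + √267 = 7.2107 + 16.3401 = 23.5508.
M = (23.5508)² = 554.64 ppb.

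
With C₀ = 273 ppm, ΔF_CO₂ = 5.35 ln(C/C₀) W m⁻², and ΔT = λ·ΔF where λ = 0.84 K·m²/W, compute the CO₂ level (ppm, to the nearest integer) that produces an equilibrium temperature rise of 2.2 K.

Required forcing: ΔF = ΔT/λ = 2.2/0.84 = 2.6190 W/m².
Then ln(C/273) = ΔF/5.35 = 2.6190/5.35 = 0.48953.
So C = 273 × e^0.48953 = 273 × 1.63155 = 445.41 ppm.

C ≈ 445 ppm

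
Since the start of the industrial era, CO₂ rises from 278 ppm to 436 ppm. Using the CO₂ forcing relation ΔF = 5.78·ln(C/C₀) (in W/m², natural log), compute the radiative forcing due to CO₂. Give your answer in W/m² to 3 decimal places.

CO₂ absorption bands are partially saturated, so forcing scales with the logarithm of the concentration ratio.
CO₂: 5.78 × ln(436/278) = 5.78 × ln(1.56835) = 5.78 × 0.45002 = 2.6011 W/m².

ΔF = 2.601 W/m²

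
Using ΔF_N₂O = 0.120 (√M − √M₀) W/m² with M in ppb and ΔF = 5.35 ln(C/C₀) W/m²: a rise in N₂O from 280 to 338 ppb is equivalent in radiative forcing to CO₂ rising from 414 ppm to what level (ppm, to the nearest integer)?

N₂O forcing: 0.120 × (√338 − √280) = 0.120 × (18.3848 − 16.7332) = 0.120 × 1.6516 = 0.19819 W/m².
Set 5.35 ln(C/414) = 0.19819: ln(C/414) = 0.19819/5.35 = 0.03704, so C = 414 × e^0.03704 = 414 × 1.03773 = 429.62 ppm.

C ≈ 430 ppm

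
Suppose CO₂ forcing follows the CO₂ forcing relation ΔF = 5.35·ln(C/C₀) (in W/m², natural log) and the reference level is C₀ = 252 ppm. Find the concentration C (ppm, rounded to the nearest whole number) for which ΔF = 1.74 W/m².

C ≈ 349 ppm

Set 5.35 ln(C/252) = 1.74, so ln(C/252) = 1.74/5.35 = 0.32523.
Then C/252 = e^0.32523 = 1.38435, giving C = 252 × 1.38435 = 348.86 ppm.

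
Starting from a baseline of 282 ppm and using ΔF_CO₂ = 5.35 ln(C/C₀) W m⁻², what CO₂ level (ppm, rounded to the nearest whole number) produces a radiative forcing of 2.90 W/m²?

Set 5.35 ln(C/282) = 2.90, so ln(C/282) = 2.90/5.35 = 0.54206.
Then C/282 = e^0.54206 = 1.71955, giving C = 282 × 1.71955 = 484.91 ppm.

C ≈ 485 ppm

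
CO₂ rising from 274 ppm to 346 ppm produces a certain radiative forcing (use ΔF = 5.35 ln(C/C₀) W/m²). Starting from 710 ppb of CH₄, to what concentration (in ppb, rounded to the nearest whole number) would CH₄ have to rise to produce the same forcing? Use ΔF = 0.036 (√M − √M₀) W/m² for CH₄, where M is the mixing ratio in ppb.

M ≈ 3760 ppb

CO₂ forcing: 5.35 × ln(346/274) = 5.35 × 0.233311 = 1.24821 W/m².
Set 0.036(√M − √710) = 1.24821: √M = 1.24821/0.036 + √710 = 34.6725 + 26.6458 = 61.3183.
M = (61.3183)² = 3759.93 ppb.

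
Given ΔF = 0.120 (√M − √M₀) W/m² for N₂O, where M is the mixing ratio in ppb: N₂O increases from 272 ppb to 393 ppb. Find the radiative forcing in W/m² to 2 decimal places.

ΔF = 0.40 W/m²

N₂O: 0.120 × (√393 − √272) = 0.120 × (19.8242 − 16.4924) = 0.120 × 3.3318 = 0.3998 W/m².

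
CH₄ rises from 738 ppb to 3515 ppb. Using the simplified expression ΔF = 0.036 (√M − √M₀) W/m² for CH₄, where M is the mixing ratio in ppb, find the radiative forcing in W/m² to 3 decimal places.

ΔF = 1.156 W/m²

CH₄: 0.036 × (√3515 − √738) = 0.036 × (59.2874 − 27.1662) = 0.036 × 32.1212 = 1.1564 W/m².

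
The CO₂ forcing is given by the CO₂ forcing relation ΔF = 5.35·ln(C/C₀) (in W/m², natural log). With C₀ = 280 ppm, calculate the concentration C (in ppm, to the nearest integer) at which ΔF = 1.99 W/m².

C ≈ 406 ppm

Set 5.35 ln(C/280) = 1.99, so ln(C/280) = 1.99/5.35 = 0.37196.
Then C/280 = e^0.37196 = 1.45057, giving C = 280 × 1.45057 = 406.16 ppm.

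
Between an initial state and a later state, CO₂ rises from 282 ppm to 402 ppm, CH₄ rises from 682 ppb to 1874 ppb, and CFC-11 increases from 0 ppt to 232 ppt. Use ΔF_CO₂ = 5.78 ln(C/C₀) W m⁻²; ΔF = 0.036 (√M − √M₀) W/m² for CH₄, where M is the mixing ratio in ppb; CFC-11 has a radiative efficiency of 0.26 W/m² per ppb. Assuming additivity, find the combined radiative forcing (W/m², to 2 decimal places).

ΔF = 2.73 W/m²

CO₂: 5.78 × ln(402/282) = 5.78 × ln(1.42553) = 5.78 × 0.35454 = 2.0492 W/m².
CH₄: 0.036 × (√1874 − √682) = 0.036 × (43.2897 − 26.1151) = 0.036 × 17.1746 = 0.6183 W/m².
CFC-11: Δ = 232 − 0 = 232 ppt = 0.232 ppb; ΔF = 0.26 × 0.232 = 0.0603 W/m².
Total ΔF = 2.0492 + 0.6183 + 0.0603 = 2.7278 W/m².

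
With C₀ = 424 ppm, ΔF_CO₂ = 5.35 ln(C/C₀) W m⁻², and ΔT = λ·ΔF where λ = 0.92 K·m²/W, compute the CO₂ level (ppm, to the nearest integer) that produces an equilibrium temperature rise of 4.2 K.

C ≈ 995 ppm

Required forcing: ΔF = ΔT/λ = 4.2/0.92 = 4.5652 W/m².
Then ln(C/424) = ΔF/5.35 = 4.5652/5.35 = 0.85331.
So C = 424 × e^0.85331 = 424 × 2.34740 = 995.30 ppm.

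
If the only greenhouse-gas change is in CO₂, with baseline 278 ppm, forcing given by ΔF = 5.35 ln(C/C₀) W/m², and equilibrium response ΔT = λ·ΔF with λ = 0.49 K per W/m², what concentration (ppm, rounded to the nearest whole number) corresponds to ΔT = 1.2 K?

C ≈ 439 ppm

Required forcing: ΔF = ΔT/λ = 1.2/0.49 = 2.4490 W/m².
Then ln(C/278) = ΔF/5.35 = 2.4490/5.35 = 0.45776.
So C = 278 × e^0.45776 = 278 × 1.58053 = 439.39 ppm.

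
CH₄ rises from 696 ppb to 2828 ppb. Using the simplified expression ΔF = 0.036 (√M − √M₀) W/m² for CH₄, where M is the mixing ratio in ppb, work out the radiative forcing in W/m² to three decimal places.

CH₄: 0.036 × (√2828 − √696) = 0.036 × (53.1789 − 26.3818) = 0.036 × 26.7971 = 0.9647 W/m².

ΔF = 0.965 W/m²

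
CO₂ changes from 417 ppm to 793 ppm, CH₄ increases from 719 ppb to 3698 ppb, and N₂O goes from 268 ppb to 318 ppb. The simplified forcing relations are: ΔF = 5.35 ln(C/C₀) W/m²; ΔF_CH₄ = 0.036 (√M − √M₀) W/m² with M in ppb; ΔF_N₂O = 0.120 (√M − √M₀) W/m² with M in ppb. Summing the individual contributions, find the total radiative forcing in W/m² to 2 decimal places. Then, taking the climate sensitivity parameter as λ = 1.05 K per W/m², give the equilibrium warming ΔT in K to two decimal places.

ΔF = 4.84 W/m²; ΔT = 5.08 K

CO₂: 5.35 × ln(793/417) = 5.35 × ln(1.90168) = 5.35 × 0.64274 = 3.4387 W/m².
CH₄: 0.036 × (√3698 − √719) = 0.036 × (60.8112 − 26.8142) = 0.036 × 33.9970 = 1.2239 W/m².
N₂O: 0.120 × (√318 − √268) = 0.120 × (17.8326 − 16.3707) = 0.120 × 1.4619 = 0.1754 W/m².
Total ΔF = 3.4387 + 1.2239 + 0.1754 = 4.8380 W/m².
ΔT = λ ΔF = 1.05 × 4.84 = 5.0820 K.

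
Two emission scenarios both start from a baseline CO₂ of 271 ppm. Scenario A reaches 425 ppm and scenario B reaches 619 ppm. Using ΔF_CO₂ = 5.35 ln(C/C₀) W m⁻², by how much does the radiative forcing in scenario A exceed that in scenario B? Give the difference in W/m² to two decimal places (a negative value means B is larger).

ΔF_A − ΔF_B = -2.01 W/m²

ΔF_A = 5.35 ln(425/271) = 5.35 × 0.44997 = 2.4073 W/m².
ΔF_B = 5.35 ln(619/271) = 5.35 × 0.82599 = 4.4190 W/m².
Difference: 2.4073 − 4.4190 = -2.0117 W/m².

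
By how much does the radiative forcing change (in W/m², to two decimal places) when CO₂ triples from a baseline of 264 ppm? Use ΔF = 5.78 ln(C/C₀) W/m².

Because the forcing depends only on the ratio C/C₀, the initial concentration does not enter.
ΔF = 5.78 × ln(3) = 5.78 × 1.09861 = 6.3500 W/m².

ΔF = 6.35 W/m²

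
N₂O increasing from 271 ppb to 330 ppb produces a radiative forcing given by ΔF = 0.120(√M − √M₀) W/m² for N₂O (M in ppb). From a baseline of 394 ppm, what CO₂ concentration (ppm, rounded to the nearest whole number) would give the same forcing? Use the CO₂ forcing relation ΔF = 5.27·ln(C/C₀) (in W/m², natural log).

N₂O forcing: 0.120 × (√330 − √271) = 0.120 × (18.1659 − 16.4621) = 0.120 × 1.7038 = 0.20446 W/m².
Set 5.27 ln(C/394) = 0.20446: ln(C/394) = 0.20446/5.27 = 0.03880, so C = 394 × e^0.03880 = 394 × 1.03956 = 409.59 ppm.

C ≈ 410 ppm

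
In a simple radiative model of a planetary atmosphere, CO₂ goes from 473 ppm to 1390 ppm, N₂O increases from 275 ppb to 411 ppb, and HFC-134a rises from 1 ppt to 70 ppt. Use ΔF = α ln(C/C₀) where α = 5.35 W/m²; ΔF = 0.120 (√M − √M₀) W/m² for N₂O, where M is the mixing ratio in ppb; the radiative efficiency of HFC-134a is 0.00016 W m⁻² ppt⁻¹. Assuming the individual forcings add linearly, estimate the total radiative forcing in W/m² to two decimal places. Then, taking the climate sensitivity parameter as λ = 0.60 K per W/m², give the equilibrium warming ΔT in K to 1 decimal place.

ΔF = 6.22 W/m²; ΔT = 3.7 K

CO₂: 5.35 × ln(1390/473) = 5.35 × ln(2.93869) = 5.35 × 1.07796 = 5.7671 W/m².
N₂O: 0.120 × (√411 − √275) = 0.120 × (20.2731 − 16.5831) = 0.120 × 3.6900 = 0.4428 W/m².
HFC-134a: ΔF = 0.00016 × (70 − 1) = 0.00016 × 69 = 0.0110 W/m².
Total ΔF = 5.7671 + 0.4428 + 0.0110 = 6.2209 W/m².
ΔT = λ ΔF = 0.60 × 6.22 = 3.7320 K.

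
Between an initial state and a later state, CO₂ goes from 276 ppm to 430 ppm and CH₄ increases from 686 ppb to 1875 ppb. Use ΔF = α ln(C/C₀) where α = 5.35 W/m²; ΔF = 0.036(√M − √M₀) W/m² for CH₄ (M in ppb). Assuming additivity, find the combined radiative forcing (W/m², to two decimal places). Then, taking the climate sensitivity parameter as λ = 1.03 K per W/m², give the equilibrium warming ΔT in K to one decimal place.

ΔF = 2.99 W/m²; ΔT = 3.1 K

CO₂: 5.35 × ln(430/276) = 5.35 × ln(1.55797) = 5.35 × 0.44338 = 2.3721 W/m².
CH₄: 0.036 × (√1875 − √686) = 0.036 × (43.3013 − 26.1916) = 0.036 × 17.1097 = 0.6159 W/m².
Total ΔF = 2.3721 + 0.6159 = 2.9880 W/m².
ΔT = λ ΔF = 1.03 × 2.99 = 3.0797 K.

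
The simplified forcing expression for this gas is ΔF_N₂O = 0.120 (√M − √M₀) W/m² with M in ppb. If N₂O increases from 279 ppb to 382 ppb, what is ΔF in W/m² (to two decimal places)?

ΔF = 0.34 W/m²

N₂O: 0.120 × (√382 − √279) = 0.120 × (19.5448 − 16.7033) = 0.120 × 2.8415 = 0.3410 W/m².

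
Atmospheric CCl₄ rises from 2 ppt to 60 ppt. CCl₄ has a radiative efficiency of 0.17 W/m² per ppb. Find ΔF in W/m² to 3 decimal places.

ΔF = 0.010 W/m²

CCl₄: Δ = 60 − 2 = 58 ppt = 0.058 ppb; ΔF = 0.17 × 0.058 = 0.0099 W/m².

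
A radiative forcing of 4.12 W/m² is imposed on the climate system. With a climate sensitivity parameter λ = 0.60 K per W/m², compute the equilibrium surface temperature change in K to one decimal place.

ΔT = 2.5 K

ΔT = λ ΔF = 0.60 × 4.12 = 2.4720 K.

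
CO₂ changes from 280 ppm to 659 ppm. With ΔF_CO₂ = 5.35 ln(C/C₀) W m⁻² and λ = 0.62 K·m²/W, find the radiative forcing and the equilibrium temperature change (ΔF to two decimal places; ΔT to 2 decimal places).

CO₂: 5.35 × ln(659/280) = 5.35 × ln(2.35357) = 5.35 × 0.85593 = 4.5792 W/m².
ΔT = λ ΔF = 0.62 × 4.58 = 2.8396 K.

ΔF = 4.58 W/m²; ΔT = 2.84 K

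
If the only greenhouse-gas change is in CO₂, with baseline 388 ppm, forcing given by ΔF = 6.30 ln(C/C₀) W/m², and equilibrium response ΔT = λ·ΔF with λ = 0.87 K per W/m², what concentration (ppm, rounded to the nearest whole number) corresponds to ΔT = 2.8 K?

Required forcing: ΔF = ΔT/λ = 2.8/0.87 = 3.2184 W/m².
Then ln(C/388) = ΔF/6.30 = 3.2184/6.30 = 0.51086.
So C = 388 × e^0.51086 = 388 × 1.66672 = 646.69 ppm.

C ≈ 647 ppm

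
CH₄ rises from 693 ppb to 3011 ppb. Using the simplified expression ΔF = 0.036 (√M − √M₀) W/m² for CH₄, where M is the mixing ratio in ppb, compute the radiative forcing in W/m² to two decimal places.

ΔF = 1.03 W/m²

CH₄: 0.036 × (√3011 − √693) = 0.036 × (54.8726 − 26.3249) = 0.036 × 28.5477 = 1.0277 W/m².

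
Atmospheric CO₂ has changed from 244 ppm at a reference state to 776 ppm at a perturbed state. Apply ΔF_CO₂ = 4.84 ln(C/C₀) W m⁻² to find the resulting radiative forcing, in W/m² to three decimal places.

CO₂: 4.84 × ln(776/244) = 4.84 × ln(3.18033) = 4.84 × 1.15698 = 5.5998 W/m².

ΔF = 5.600 W/m²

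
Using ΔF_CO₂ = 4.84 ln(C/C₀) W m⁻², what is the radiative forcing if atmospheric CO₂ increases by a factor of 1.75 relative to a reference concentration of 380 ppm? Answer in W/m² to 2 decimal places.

ΔF = 2.71 W/m²

Because the forcing depends only on the ratio C/C₀, the initial concentration does not enter.
ΔF = 4.84 × ln(1.75) = 4.84 × 0.55962 = 2.7086 W/m².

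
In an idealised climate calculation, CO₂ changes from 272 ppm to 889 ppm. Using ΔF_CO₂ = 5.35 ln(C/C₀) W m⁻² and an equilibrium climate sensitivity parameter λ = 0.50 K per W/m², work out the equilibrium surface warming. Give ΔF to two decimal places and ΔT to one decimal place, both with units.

CO₂: 5.35 × ln(889/272) = 5.35 × ln(3.26838) = 5.35 × 1.18429 = 6.3360 W/m².
ΔT = λ ΔF = 0.50 × 6.34 = 3.1700 K.

ΔF = 6.34 W/m²; ΔT = 3.2 K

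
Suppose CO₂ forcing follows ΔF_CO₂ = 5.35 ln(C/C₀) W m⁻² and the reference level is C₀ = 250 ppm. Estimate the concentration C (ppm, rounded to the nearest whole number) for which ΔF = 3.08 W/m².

Set 5.35 ln(C/250) = 3.08, so ln(C/250) = 3.08/5.35 = 0.57570.
Then C/250 = e^0.57570 = 1.77837, giving C = 250 × 1.77837 = 444.59 ppm.

C ≈ 445 ppm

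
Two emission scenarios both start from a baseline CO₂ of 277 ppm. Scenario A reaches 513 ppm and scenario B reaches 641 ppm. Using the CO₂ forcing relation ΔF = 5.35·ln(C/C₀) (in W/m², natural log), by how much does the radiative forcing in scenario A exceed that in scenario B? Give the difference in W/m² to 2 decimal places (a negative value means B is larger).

ΔF_A − ΔF_B = -1.19 W/m²

ΔF_A = 5.35 ln(513/277) = 5.35 × 0.61626 = 3.2970 W/m².
ΔF_B = 5.35 ln(641/277) = 5.35 × 0.83901 = 4.4887 W/m².
Difference: 3.2970 − 4.4887 = -1.1917 W/m².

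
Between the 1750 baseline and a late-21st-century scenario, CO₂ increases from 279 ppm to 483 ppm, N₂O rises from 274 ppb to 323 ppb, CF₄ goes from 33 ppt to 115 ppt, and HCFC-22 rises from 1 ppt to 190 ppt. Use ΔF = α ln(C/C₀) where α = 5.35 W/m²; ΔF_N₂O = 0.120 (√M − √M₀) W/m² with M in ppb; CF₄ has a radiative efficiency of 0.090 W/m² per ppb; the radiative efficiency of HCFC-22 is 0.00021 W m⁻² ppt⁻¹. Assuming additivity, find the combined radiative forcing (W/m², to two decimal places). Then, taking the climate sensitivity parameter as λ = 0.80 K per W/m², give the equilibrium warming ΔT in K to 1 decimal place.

ΔF = 3.15 W/m²; ΔT = 2.5 K

CO₂: 5.35 × ln(483/279) = 5.35 × ln(1.73118) = 5.35 × 0.54880 = 2.9361 W/m².
N₂O: 0.120 × (√323 − √274) = 0.120 × (17.9722 − 16.5529) = 0.120 × 1.4193 = 0.1703 W/m².
CF₄: Δ = 115 − 33 = 82 ppt = 0.082 ppb; ΔF = 0.090 × 0.082 = 0.0074 W/m².
HCFC-22: ΔF = 0.00021 × (190 − 1) = 0.00021 × 189 = 0.0397 W/m².
Total ΔF = 2.9361 + 0.1703 + 0.0074 + 0.0397 = 3.1535 W/m².
ΔT = λ ΔF = 0.80 × 3.15 = 2.5200 K.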